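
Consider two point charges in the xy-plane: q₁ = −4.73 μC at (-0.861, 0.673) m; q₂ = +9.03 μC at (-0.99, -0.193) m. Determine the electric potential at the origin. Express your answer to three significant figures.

The total potential is the scalar sum of each charge's contribution, V = Σ kqᵢ/rᵢ.
Distances from the field point to each charge: r₁ = 1.09 m, r₂ = 1.01 m.
V = k[(-4.73×10⁻⁶)/(1.09) + (9.03×10⁻⁶)/(1.01)] = 4.16×10⁴ V.

4.16×10⁴ V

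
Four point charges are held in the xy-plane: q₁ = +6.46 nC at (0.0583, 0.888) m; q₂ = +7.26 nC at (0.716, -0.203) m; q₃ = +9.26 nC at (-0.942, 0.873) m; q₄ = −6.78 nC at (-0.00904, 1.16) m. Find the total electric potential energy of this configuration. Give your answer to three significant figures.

The assembly work is the sum of pairwise potential energies, U = Σ_{i<j} kqᵢqⱼ/rᵢⱼ.
Pair separations: r₁₂ = 1.27 m, r₁₃ = 1.00 m, r₁₄ = 0.280 m, r₂₃ = 1.98 m, r₂₄ = 1.54 m, r₃₄ = 0.976 m.
Summing all 6 pair terms gives U = -1.10×10⁻⁶ J.

-1.10×10⁻⁶ J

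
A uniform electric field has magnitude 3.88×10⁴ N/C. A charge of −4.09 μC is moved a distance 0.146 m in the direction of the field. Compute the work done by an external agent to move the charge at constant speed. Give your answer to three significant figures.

The potential change for a displacement 0.146 m in the direction of the field is ΔV = −Ed = -5660 V.
W_ext = qΔV = 0.0232 J.

0.0232 J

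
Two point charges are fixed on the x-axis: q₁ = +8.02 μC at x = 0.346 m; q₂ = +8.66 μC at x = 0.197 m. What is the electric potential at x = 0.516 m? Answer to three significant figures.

Electric potential is a scalar, so the contributions from each charge add algebraically: V = Σ kqᵢ/rᵢ.
Distances from the field point to each charge: r₁ = 0.170 m, r₂ = 0.319 m.
V = k[(8.02×10⁻⁶)/(0.170) + (8.66×10⁻⁶)/(0.319)] = 6.68×10⁵ V.

6.68×10⁵ V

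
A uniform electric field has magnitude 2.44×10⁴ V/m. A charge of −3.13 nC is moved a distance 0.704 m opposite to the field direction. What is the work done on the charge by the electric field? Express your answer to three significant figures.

The potential change for a displacement 0.704 m opposite to the field direction is ΔV = +Ed = 1.72×10⁴ V.
W_field = −qΔV = 5.38×10⁻⁵ J.

5.38×10⁻⁵ J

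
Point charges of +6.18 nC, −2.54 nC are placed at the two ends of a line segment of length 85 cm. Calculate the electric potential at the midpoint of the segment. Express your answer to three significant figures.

77.0 V

Electric potential is a scalar, so the contributions from each charge add algebraically: V = Σ kqᵢ/rᵢ.
Each charge is 0.425 m from the midpoint.
V = k[(6.18×10⁻⁹)/(0.425) + (-2.54×10⁻⁹)/(0.425)] = 77.0 V.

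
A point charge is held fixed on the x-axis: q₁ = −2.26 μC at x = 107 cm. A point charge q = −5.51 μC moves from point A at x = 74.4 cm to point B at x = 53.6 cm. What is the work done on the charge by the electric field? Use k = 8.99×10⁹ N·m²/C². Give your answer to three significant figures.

0.134 J

The work done by the electric force is W_field = −ΔU = −q(V_B − V_A) = q(V_A − V_B).
At A: distance to the source charge is 0.326 m; V_A = kq₁/r = -6.23×10⁴ V.
At B: distance to the source charge is 0.534 m; V_B = kq₁/r = -3.80×10⁴ V.
ΔV = V_B − V_A = 2.43×10⁴ V.
W_field = −qΔV = −(-5.51×10⁻⁶ C)(2.43×10⁴ V) = 0.134 J.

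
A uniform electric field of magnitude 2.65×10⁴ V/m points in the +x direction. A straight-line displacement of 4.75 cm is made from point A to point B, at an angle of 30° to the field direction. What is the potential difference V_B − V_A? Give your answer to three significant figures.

-1090 V

Only the component of displacement along E changes the potential: ΔV = −E·d·cosθ.
ΔV = −(2.65×10⁴ V/m)(0.0475 m)cos30° = -1090 V.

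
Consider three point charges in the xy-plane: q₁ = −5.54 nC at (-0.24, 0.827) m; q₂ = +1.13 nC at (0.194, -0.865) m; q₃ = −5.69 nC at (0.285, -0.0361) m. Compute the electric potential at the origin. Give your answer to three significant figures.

Electric potential is a scalar, so the contributions from each charge add algebraically: V = Σ kqᵢ/rᵢ.
Distances from the field point to each charge: r₁ = 0.861 m, r₂ = 0.886 m, r₃ = 0.287 m.
V = k[(-5.54×10⁻⁹)/(0.861) + (1.13×10⁻⁹)/(0.886) + (-5.69×10⁻⁹)/(0.287)] = -224 V.

-224 V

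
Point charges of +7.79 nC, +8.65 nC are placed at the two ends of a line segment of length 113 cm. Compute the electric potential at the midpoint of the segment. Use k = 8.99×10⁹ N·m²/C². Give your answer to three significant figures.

The total potential is the scalar sum of each charge's contribution, V = Σ kqᵢ/rᵢ.
Each charge is 0.565 m from the midpoint.
V = k[(7.79×10⁻⁹)/(0.565) + (8.65×10⁻⁹)/(0.565)] = 262 V.

262 V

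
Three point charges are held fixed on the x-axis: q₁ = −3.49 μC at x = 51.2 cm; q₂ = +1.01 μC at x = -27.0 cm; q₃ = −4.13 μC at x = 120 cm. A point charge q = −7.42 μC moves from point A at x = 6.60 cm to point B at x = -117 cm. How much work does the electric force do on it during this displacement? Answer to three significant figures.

0.385 J

The work done by the electric force is W_field = −ΔU = −q(V_B − V_A) = q(V_A − V_B).
At A: distances to the source charges are 0.446 m, 0.336 m, 1.13 m; V_A = Σ kqᵢ/rᵢ = -7.61×10⁴ V.
At B: distances to the source charges are 1.68 m, 0.900 m, 2.37 m; V_B = Σ kqᵢ/rᵢ = -2.42×10⁴ V.
ΔV = V_B − V_A = 5.18×10⁴ V.
W_field = −qΔV = −(-7.42×10⁻⁶ C)(5.18×10⁴ V) = 0.385 J.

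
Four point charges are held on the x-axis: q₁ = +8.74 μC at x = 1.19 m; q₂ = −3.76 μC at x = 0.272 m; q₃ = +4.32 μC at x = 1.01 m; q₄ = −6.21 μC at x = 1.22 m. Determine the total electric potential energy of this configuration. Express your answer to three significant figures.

The work to assemble the configuration equals its total potential energy, U = Σ kqᵢqⱼ/rᵢⱼ over all pairs.
Pair separations: r₁₂ = 0.918 m, r₁₃ = 0.180 m, r₁₄ = 0.0300 m, r₂₃ = 0.738 m, r₂₄ = 0.948 m, r₃₄ = 0.210 m.
Summing all 6 pair terms gives U = -15.8 J.

-15.8 J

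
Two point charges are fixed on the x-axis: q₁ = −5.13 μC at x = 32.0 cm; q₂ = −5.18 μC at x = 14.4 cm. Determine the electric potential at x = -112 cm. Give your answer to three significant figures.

The total potential is the scalar sum of each charge's contribution, V = Σ kqᵢ/rᵢ.
Distances from the field point to each charge: r₁ = 1.44 m, r₂ = 1.26 m.
V = k[(-5.13×10⁻⁶)/(1.44) + (-5.18×10⁻⁶)/(1.26)] = -6.89×10⁴ V.

-6.89×10⁴ V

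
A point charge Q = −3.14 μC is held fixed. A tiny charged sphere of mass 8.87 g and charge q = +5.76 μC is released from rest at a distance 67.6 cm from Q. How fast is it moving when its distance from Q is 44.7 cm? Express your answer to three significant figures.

Only the electrostatic force acts, so mechanical energy is conserved: ½mv² = U₁ − U₂ = kQq(1/r₁ − 1/r₂).
U₁ − U₂ = (8.99×10⁹ N·m²/C²)(-3.14×10⁻⁶ C)(5.76×10⁻⁶ C)(1/0.676 − 1/0.447) = 0.123 J.
v = √(2·0.123/8.87×10⁻³) = 5.27 m/s.

5.27 m/s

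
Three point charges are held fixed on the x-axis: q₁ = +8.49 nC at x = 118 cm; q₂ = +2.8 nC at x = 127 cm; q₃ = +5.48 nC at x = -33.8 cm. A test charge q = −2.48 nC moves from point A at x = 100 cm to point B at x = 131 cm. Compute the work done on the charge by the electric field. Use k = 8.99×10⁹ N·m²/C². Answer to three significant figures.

1.72×10⁻⁶ J

The work done by the electric force is W_field = −ΔU = −q(V_B − V_A) = q(V_A − V_B).
At A: distances to the source charges are 0.180 m, 0.270 m, 1.34 m; V_A = Σ kqᵢ/rᵢ = 554 V.
At B: distances to the source charges are 0.130 m, 0.0400 m, 1.65 m; V_B = Σ kqᵢ/rᵢ = 1250 V.
ΔV = V_B − V_A = 692 V.
W_field = −qΔV = −(-2.48×10⁻⁹ C)(692 V) = 1.72×10⁻⁶ J.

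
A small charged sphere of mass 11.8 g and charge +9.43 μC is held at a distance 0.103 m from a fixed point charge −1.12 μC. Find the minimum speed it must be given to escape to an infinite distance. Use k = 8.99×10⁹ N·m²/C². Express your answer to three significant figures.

12.5 m/s

To just escape, total mechanical energy must reach zero at infinity: ½mv²_min + U = 0, so ½mv²_min = −U = |kQq|/r.
|U| = |kQq|/r = (8.99×10⁹ N·m²/C²)(1.12×10⁻⁶)(9.43×10⁻⁶)/(0.103) = 0.922 J.
v_min = √(2|U|/m) = √(2·0.922/0.0118) = 12.5 m/s.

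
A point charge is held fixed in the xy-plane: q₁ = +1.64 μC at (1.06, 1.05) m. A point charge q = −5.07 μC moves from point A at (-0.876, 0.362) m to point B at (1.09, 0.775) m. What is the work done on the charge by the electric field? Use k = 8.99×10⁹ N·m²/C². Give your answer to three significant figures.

The work done by the electric force is W_field = −ΔU = −q(V_B − V_A) = q(V_A − V_B).
At A: distance to the source charge is 2.05 m; V_A = kq₁/r = 7180 V.
At B: distance to the source charge is 0.277 m; V_B = kq₁/r = 5.33×10⁴ V.
ΔV = V_B − V_A = 4.61×10⁴ V.
W_field = −qΔV = −(-5.07×10⁻⁶ C)(4.61×10⁴ V) = 0.234 J.

0.234 J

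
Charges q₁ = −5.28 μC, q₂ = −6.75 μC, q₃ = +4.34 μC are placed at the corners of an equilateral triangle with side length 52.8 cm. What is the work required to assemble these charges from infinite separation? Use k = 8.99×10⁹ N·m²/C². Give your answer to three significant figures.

-0.282 J

The work to assemble the configuration equals its total potential energy, U = Σ kqᵢqⱼ/rᵢⱼ over all pairs.
All three pair separations equal the side length, 0.528 m.
U = (0.607) + (-0.390) + (-0.499) = -0.282 J.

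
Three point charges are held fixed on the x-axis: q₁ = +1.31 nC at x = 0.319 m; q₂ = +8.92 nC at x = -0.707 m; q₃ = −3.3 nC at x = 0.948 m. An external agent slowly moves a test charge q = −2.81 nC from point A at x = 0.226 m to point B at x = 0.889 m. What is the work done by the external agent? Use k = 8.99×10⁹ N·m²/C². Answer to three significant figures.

For quasistatic motion the external work equals the change in potential energy: W_ext = qΔV = q(V_B − V_A).
At A: distances to the source charges are 0.0930 m, 0.933 m, 0.722 m; V_A = Σ kqᵢ/rᵢ = 171 V.
At B: distances to the source charges are 0.570 m, 1.60 m, 0.0590 m; V_B = Σ kqᵢ/rᵢ = -432 V.
ΔV = V_B − V_A = -603 V.
W_ext = qΔV = (-2.81×10⁻⁹ C)(-603 V) = 1.70×10⁻⁶ J.

1.70×10⁻⁶ J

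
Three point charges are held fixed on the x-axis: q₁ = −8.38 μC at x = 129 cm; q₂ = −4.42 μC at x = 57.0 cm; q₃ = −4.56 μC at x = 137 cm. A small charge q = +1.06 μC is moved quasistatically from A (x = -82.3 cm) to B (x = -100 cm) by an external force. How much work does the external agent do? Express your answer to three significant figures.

For quasistatic motion the external work equals the change in potential energy: W_ext = qΔV = q(V_B − V_A).
At A: distances to the source charges are 2.11 m, 1.39 m, 2.19 m; V_A = Σ kqᵢ/rᵢ = -8.29×10⁴ V.
At B: distances to the source charges are 2.29 m, 1.57 m, 2.37 m; V_B = Σ kqᵢ/rᵢ = -7.55×10⁴ V.
ΔV = V_B − V_A = 7370 V.
W_ext = qΔV = (1.06×10⁻⁶ C)(7370 V) = 7.81×10⁻³ J.

7.81×10⁻³ J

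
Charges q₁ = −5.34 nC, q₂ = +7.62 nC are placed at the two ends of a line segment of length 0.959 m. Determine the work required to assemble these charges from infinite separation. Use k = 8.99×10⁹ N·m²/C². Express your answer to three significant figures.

The work to assemble the configuration equals its total potential energy, U = Σ kqᵢqⱼ/rᵢⱼ over all pairs.
The separation is r = 0.959 m.
U = (-3.81×10⁻⁷) = -3.81×10⁻⁷ J.

-3.81×10⁻⁷ J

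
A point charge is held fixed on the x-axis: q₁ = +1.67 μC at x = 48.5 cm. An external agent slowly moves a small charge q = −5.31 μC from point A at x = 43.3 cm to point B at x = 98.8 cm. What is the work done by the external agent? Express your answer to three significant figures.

For quasistatic motion the external work equals the change in potential energy: W_ext = qΔV = q(V_B − V_A).
At A: distance to the source charge is 0.0520 m; V_A = kq₁/r = 2.89×10⁵ V.
At B: distance to the source charge is 0.503 m; V_B = kq₁/r = 2.98×10⁴ V.
ΔV = V_B − V_A = -2.59×10⁵ V.
W_ext = qΔV = (-5.31×10⁻⁶ C)(-2.59×10⁵ V) = 1.37 J.

1.37 J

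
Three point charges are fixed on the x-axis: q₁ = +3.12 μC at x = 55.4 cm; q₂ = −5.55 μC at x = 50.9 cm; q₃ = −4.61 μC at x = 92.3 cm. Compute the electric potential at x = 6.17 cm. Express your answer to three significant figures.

-1.03×10⁵ V

The total potential is the scalar sum of each charge's contribution, V = Σ kqᵢ/rᵢ.
Distances from the field point to each charge: r₁ = 0.492 m, r₂ = 0.447 m, r₃ = 0.861 m.
V = k[(3.12×10⁻⁶)/(0.492) + (-5.55×10⁻⁶)/(0.447) + (-4.61×10⁻⁶)/(0.861)] = -1.03×10⁵ V.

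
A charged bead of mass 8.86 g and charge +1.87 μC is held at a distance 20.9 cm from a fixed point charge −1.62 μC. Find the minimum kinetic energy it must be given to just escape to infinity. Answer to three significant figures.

To just escape, total mechanical energy must reach zero at infinity: ½mv²_min + U = 0, so ½mv²_min = −U = |kQq|/r.
|U| = |kQq|/r = (8.99×10⁹ N·m²/C²)(1.62×10⁻⁶)(1.87×10⁻⁶)/(0.209) = 0.130 J.

0.130 J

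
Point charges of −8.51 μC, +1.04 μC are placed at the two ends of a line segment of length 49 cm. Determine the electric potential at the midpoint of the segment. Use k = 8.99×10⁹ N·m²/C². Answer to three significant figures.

Electric potential is a scalar, so the contributions from each charge add algebraically: V = Σ kqᵢ/rᵢ.
Each charge is 0.245 m from the midpoint.
V = k[(-8.51×10⁻⁶)/(0.245) + (1.04×10⁻⁶)/(0.245)] = -2.74×10⁵ V.

-2.74×10⁵ V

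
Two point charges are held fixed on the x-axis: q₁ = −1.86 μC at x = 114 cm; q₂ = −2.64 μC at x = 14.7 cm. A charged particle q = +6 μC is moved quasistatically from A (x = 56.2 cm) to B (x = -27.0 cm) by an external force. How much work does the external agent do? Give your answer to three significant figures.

0.104 J

For quasistatic motion the external work equals the change in potential energy: W_ext = qΔV = q(V_B − V_A).
At A: distances to the source charges are 0.578 m, 0.415 m; V_A = Σ kqᵢ/rᵢ = -8.61×10⁴ V.
At B: distances to the source charges are 1.41 m, 0.417 m; V_B = Σ kqᵢ/rᵢ = -6.88×10⁴ V.
ΔV = V_B − V_A = 1.73×10⁴ V.
W_ext = qΔV = (6.00×10⁻⁶ C)(1.73×10⁴ V) = 0.104 J.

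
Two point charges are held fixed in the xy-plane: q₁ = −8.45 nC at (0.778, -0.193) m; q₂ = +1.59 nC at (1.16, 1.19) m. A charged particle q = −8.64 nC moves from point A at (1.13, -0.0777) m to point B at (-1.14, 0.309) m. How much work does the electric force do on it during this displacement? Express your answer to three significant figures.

1.39×10⁻⁶ J

The work done by the electric force is W_field = −ΔU = −q(V_B − V_A) = q(V_A − V_B).
At A: distances to the source charges are 0.370 m, 1.27 m; V_A = Σ kqᵢ/rᵢ = -194 V.
At B: distances to the source charges are 1.98 m, 2.46 m; V_B = Σ kqᵢ/rᵢ = -32.5 V.
ΔV = V_B − V_A = 161 V.
W_field = −qΔV = −(-8.64×10⁻⁹ C)(161 V) = 1.39×10⁻⁶ J.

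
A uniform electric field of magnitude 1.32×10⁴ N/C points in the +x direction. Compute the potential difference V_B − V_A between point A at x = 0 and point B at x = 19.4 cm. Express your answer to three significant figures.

In a uniform field, potential decreases in the direction of E: V_B − V_A = −E·Δx.
V_B − V_A = −(1.32×10⁴ V/m)(0.194 m) = -2560 V.

-2560 V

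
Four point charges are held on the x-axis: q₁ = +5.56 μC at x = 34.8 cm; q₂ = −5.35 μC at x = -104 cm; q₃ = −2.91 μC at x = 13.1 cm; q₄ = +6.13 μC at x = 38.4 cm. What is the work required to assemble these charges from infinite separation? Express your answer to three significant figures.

The work to assemble the configuration equals its total potential energy, U = Σ kqᵢqⱼ/rᵢⱼ over all pairs.
Pair separations: r₁₂ = 1.39 m, r₁₃ = 0.217 m, r₁₄ = 0.0360 m, r₂₃ = 1.17 m, r₂₄ = 1.42 m, r₃₄ = 0.253 m.
Summing all 6 pair terms gives U = 6.93 J.

6.93 J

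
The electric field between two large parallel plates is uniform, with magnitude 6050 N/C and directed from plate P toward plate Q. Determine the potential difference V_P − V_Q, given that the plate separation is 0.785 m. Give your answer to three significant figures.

In a uniform field, potential decreases in the direction of E: ΔV = −E·d for a displacement d parallel to E.
Going from Q to P is a displacement of 0.785 m opposite to the field, so V_P − V_Q = +Ed = 4750 V.

4750 V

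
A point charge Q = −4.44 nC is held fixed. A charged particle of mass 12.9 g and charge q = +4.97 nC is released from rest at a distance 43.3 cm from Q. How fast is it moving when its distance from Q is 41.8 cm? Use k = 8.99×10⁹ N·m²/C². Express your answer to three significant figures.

1.60×10⁻³ m/s

Only the electrostatic force acts, so mechanical energy is conserved: ½mv² = U₁ − U₂ = kQq(1/r₁ − 1/r₂).
U₁ − U₂ = (8.99×10⁹ N·m²/C²)(-4.44×10⁻⁹ C)(4.97×10⁻⁹ C)(1/0.433 − 1/0.418) = 1.64×10⁻⁸ J.
v = √(2·1.64×10⁻⁸/0.0129) = 1.60×10⁻³ m/s.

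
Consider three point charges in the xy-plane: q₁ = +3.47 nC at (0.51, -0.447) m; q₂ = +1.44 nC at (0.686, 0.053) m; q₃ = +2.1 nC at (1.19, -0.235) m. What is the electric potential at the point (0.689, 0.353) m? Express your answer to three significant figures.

106 V

Electric potential is a scalar, so the contributions from each charge add algebraically: V = Σ kqᵢ/rᵢ.
Distances from the field point to each charge: r₁ = 0.820 m, r₂ = 0.300 m, r₃ = 0.772 m.
V = k[(3.47×10⁻⁹)/(0.820) + (1.44×10⁻⁹)/(0.300) + (2.10×10⁻⁹)/(0.772)] = 106 V.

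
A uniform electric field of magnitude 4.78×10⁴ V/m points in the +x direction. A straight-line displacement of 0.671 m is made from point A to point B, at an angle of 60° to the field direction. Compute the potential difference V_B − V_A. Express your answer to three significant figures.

-1.60×10⁴ V

Only the component of displacement along E changes the potential: ΔV = −E·d·cosθ.
ΔV = −(4.78×10⁴ V/m)(0.671 m)cos60° = -1.60×10⁴ V.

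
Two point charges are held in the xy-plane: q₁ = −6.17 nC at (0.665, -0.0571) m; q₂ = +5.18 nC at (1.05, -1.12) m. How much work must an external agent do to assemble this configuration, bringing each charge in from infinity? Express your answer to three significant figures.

-2.54×10⁻⁷ J

The work to assemble the configuration equals its total potential energy, U = Σ kqᵢqⱼ/rᵢⱼ over all pairs.
Pair separations: r₁₂ = 1.13 m.
U = (-2.54×10⁻⁷) = -2.54×10⁻⁷ J.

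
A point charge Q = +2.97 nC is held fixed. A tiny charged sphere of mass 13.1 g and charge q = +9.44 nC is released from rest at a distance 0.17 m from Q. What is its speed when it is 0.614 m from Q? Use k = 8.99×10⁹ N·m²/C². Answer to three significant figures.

Only the electrostatic force acts, so mechanical energy is conserved: ½mv² = U₁ − U₂ = kQq(1/r₁ − 1/r₂).
U₁ − U₂ = (8.99×10⁹ N·m²/C²)(2.97×10⁻⁹ C)(9.44×10⁻⁹ C)(1/0.170 − 1/0.614) = 1.07×10⁻⁶ J.
v = √(2·1.07×10⁻⁶/0.0131) = 0.0128 m/s.

0.0128 m/s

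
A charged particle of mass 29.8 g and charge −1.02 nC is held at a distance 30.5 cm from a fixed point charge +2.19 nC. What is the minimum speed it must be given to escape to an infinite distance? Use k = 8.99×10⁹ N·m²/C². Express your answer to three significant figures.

2.10×10⁻³ m/s

To just escape, total mechanical energy must reach zero at infinity: ½mv²_min + U = 0, so ½mv²_min = −U = |kQq|/r.
|U| = |kQq|/r = (8.99×10⁹ N·m²/C²)(2.19×10⁻⁹)(1.02×10⁻⁹)/(0.305) = 6.58×10⁻⁸ J.
v_min = √(2|U|/m) = √(2·6.58×10⁻⁸/0.0298) = 2.10×10⁻³ m/s.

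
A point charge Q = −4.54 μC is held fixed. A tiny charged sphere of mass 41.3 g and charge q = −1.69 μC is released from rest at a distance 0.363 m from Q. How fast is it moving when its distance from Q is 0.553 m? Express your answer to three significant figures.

1.78 m/s

Only the electrostatic force acts, so mechanical energy is conserved: ½mv² = U₁ − U₂ = kQq(1/r₁ − 1/r₂).
U₁ − U₂ = (8.99×10⁹ N·m²/C²)(-4.54×10⁻⁶ C)(-1.69×10⁻⁶ C)(1/0.363 − 1/0.553) = 0.0653 J.
v = √(2·0.0653/0.0413) = 1.78 m/s.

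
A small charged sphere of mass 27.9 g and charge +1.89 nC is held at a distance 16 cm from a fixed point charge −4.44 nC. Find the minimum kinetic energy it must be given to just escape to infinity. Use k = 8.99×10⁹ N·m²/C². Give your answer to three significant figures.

4.72×10⁻⁷ J

To just escape, total mechanical energy must reach zero at infinity: ½mv²_min + U = 0, so ½mv²_min = −U = |kQq|/r.
|U| = |kQq|/r = (8.99×10⁹ N·m²/C²)(4.44×10⁻⁹)(1.89×10⁻⁹)/(0.160) = 4.72×10⁻⁷ J.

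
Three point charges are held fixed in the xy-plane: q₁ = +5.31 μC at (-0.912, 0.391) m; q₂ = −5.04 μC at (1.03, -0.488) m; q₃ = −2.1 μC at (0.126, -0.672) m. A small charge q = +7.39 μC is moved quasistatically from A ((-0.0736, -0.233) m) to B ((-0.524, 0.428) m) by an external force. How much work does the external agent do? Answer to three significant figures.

0.858 J

For quasistatic motion the external work equals the change in potential energy: W_ext = qΔV = q(V_B − V_A).
At A: distances to the source charges are 1.05 m, 1.13 m, 0.482 m; V_A = Σ kqᵢ/rᵢ = -3.35×10⁴ V.
At B: distances to the source charges are 0.390 m, 1.80 m, 1.28 m; V_B = Σ kqᵢ/rᵢ = 8.26×10⁴ V.
ΔV = V_B − V_A = 1.16×10⁵ V.
W_ext = qΔV = (7.39×10⁻⁶ C)(1.16×10⁵ V) = 0.858 J.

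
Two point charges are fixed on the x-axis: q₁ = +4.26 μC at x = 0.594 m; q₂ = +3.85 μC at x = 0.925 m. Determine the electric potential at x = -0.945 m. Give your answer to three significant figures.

4.34×10⁴ V

The total potential is the scalar sum of each charge's contribution, V = Σ kqᵢ/rᵢ.
Distances from the field point to each charge: r₁ = 1.54 m, r₂ = 1.87 m.
V = k[(4.26×10⁻⁶)/(1.54) + (3.85×10⁻⁶)/(1.87)] = 4.34×10⁴ V.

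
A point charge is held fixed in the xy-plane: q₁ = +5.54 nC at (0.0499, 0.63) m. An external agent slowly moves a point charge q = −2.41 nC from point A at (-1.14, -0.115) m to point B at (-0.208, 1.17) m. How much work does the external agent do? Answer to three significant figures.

-1.15×10⁻⁷ J

For quasistatic motion the external work equals the change in potential energy: W_ext = qΔV = q(V_B − V_A).
At A: distance to the source charge is 1.40 m; V_A = kq₁/r = 35.5 V.
At B: distance to the source charge is 0.598 m; V_B = kq₁/r = 83.2 V.
ΔV = V_B − V_A = 47.7 V.
W_ext = qΔV = (-2.41×10⁻⁹ C)(47.7 V) = -1.15×10⁻⁷ J.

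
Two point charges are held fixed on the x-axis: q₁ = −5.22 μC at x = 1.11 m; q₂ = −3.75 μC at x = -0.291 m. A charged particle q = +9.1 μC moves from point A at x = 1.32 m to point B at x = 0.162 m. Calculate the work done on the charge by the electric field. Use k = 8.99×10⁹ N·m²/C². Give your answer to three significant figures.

-1.10 J

The work done by the electric force is W_field = −ΔU = −q(V_B − V_A) = q(V_A − V_B).
At A: distances to the source charges are 0.210 m, 1.61 m; V_A = Σ kqᵢ/rᵢ = -2.44×10⁵ V.
At B: distances to the source charges are 0.948 m, 0.453 m; V_B = Σ kqᵢ/rᵢ = -1.24×10⁵ V.
ΔV = V_B − V_A = 1.20×10⁵ V.
W_field = −qΔV = −(9.10×10⁻⁶ C)(1.20×10⁵ V) = -1.10 J.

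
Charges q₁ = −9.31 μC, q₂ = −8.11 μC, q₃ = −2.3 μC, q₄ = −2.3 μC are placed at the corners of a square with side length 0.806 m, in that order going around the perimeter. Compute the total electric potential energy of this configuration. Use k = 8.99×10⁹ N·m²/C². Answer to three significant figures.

1.66 J

The work to assemble the configuration equals its total potential energy, U = Σ kqᵢqⱼ/rᵢⱼ over all pairs.
The four side pairs have separation 0.806 m and the two diagonal pairs 1.14 m.
Summing all 6 pair terms gives U = 1.66 J.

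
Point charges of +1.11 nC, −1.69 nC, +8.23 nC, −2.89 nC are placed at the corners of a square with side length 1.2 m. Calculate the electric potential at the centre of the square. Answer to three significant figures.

50.4 V

The total potential is the scalar sum of each charge's contribution, V = Σ kqᵢ/rᵢ.
The distance from each corner to the centre is a√2/2 = 0.849 m.
V = k[(1.11×10⁻⁹)/(0.849) + (-1.69×10⁻⁹)/(0.849) + (8.23×10⁻⁹)/(0.849) + (-2.89×10⁻⁹)/(0.849)] = 50.4 V.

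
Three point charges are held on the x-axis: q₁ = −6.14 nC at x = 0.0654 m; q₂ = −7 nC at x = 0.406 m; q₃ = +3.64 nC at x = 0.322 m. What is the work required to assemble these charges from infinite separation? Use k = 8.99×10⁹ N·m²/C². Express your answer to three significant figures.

The work to assemble the configuration equals its total potential energy, U = Σ kqᵢqⱼ/rᵢⱼ over all pairs.
Pair separations: r₁₂ = 0.341 m, r₁₃ = 0.257 m, r₂₃ = 0.0840 m.
U = (1.13×10⁻⁶) + (-7.83×10⁻⁷) + (-2.73×10⁻⁶) = -2.38×10⁻⁶ J.

-2.38×10⁻⁶ J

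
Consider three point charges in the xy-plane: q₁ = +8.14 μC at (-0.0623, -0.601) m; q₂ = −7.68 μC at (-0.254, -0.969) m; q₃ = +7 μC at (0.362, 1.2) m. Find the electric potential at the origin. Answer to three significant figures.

Electric potential is a scalar, so the contributions from each charge add algebraically: V = Σ kqᵢ/rᵢ.
Distances from the field point to each charge: r₁ = 0.604 m, r₂ = 1.00 m, r₃ = 1.25 m.
V = k[(8.14×10⁻⁶)/(0.604) + (-7.68×10⁻⁶)/(1.00) + (7.00×10⁻⁶)/(1.25)] = 1.02×10⁵ V.

1.02×10⁵ V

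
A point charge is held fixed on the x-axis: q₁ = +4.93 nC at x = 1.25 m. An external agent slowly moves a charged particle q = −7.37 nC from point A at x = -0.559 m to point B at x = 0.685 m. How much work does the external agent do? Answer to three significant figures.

For quasistatic motion the external work equals the change in potential energy: W_ext = qΔV = q(V_B − V_A).
At A: distance to the source charge is 1.81 m; V_A = kq₁/r = 24.5 V.
At B: distance to the source charge is 0.565 m; V_B = kq₁/r = 78.4 V.
ΔV = V_B − V_A = 53.9 V.
W_ext = qΔV = (-7.37×10⁻⁹ C)(53.9 V) = -3.98×10⁻⁷ J.

-3.98×10⁻⁷ J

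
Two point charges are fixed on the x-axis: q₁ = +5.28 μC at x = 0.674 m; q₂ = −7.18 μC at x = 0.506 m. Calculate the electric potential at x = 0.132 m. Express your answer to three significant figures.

-8.50×10⁴ V

Electric potential is a scalar, so the contributions from each charge add algebraically: V = Σ kqᵢ/rᵢ.
Distances from the field point to each charge: r₁ = 0.542 m, r₂ = 0.374 m.
V = k[(5.28×10⁻⁶)/(0.542) + (-7.18×10⁻⁶)/(0.374)] = -8.50×10⁴ V.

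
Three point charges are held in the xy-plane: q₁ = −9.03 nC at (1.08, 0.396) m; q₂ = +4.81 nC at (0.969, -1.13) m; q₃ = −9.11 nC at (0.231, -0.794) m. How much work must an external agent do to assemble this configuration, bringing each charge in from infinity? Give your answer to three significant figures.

-2.35×10⁻⁷ J

The work to assemble the configuration equals its total potential energy, U = Σ kqᵢqⱼ/rᵢⱼ over all pairs.
Pair separations: r₁₂ = 1.53 m, r₁₃ = 1.46 m, r₂₃ = 0.811 m.
U = (-2.55×10⁻⁷) + (5.06×10⁻⁷) + (-4.86×10⁻⁷) = -2.35×10⁻⁷ J.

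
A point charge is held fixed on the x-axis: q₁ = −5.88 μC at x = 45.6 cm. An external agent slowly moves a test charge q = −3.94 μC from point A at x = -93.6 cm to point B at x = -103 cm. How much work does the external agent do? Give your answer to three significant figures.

For quasistatic motion the external work equals the change in potential energy: W_ext = qΔV = q(V_B − V_A).
At A: distance to the source charge is 1.39 m; V_A = kq₁/r = -3.80×10⁴ V.
At B: distance to the source charge is 1.49 m; V_B = kq₁/r = -3.56×10⁴ V.
ΔV = V_B − V_A = 2400 V.
W_ext = qΔV = (-3.94×10⁻⁶ C)(2400 V) = -9.46×10⁻³ J.

-9.46×10⁻³ J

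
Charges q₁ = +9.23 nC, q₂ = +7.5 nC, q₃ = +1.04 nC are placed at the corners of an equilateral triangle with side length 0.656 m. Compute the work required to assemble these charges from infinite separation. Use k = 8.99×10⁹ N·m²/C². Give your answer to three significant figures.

The work to assemble the configuration equals its total potential energy, U = Σ kqᵢqⱼ/rᵢⱼ over all pairs.
All three pair separations equal the side length, 0.656 m.
U = (9.49×10⁻⁷) + (1.32×10⁻⁷) + (1.07×10⁻⁷) = 1.19×10⁻⁶ J.

1.19×10⁻⁶ J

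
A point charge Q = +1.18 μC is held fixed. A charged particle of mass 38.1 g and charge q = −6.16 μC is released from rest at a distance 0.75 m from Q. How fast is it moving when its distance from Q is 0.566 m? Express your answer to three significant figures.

Only the electrostatic force acts, so mechanical energy is conserved: ½mv² = U₁ − U₂ = kQq(1/r₁ − 1/r₂).
U₁ − U₂ = (8.99×10⁹ N·m²/C²)(1.18×10⁻⁶ C)(-6.16×10⁻⁶ C)(1/0.750 − 1/0.566) = 0.0283 J.
v = √(2·0.0283/0.0381) = 1.22 m/s.

1.22 m/s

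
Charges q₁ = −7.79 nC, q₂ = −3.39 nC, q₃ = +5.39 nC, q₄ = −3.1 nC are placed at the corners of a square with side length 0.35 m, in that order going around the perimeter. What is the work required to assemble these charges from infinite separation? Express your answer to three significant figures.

-1.72×10⁻⁷ J

The work to assemble the configuration equals its total potential energy, U = Σ kqᵢqⱼ/rᵢⱼ over all pairs.
The four side pairs have separation 0.350 m and the two diagonal pairs 0.495 m.
Summing all 6 pair terms gives U = -1.72×10⁻⁷ J.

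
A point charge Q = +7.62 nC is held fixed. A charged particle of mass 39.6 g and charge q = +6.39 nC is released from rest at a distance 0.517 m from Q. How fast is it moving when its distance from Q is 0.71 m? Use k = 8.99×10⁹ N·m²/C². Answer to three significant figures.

Only the electrostatic force acts, so mechanical energy is conserved: ½mv² = U₁ − U₂ = kQq(1/r₁ − 1/r₂).
U₁ − U₂ = (8.99×10⁹ N·m²/C²)(7.62×10⁻⁹ C)(6.39×10⁻⁹ C)(1/0.517 − 1/0.710) = 2.30×10⁻⁷ J.
v = √(2·2.30×10⁻⁷/0.0396) = 3.41×10⁻³ m/s.

3.41×10⁻³ m/s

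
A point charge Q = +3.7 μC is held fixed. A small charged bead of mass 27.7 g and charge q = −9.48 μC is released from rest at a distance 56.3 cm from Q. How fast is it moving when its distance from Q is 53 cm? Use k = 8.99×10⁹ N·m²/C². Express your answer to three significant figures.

Only the electrostatic force acts, so mechanical energy is conserved: ½mv² = U₁ − U₂ = kQq(1/r₁ − 1/r₂).
U₁ − U₂ = (8.99×10⁹ N·m²/C²)(3.70×10⁻⁶ C)(-9.48×10⁻⁶ C)(1/0.563 − 1/0.530) = 0.0349 J.
v = √(2·0.0349/0.0277) = 1.59 m/s.

1.59 m/s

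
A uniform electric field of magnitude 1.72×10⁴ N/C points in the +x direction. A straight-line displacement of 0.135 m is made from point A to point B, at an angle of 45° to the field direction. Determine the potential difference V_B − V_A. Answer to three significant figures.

Only the component of displacement along E changes the potential: ΔV = −E·d·cosθ.
ΔV = −(1.72×10⁴ V/m)(0.135 m)cos45° = -1640 V.

-1640 V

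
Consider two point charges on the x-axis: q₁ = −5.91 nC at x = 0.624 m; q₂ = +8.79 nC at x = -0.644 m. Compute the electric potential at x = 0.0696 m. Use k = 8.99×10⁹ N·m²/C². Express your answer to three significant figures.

14.9 V

The total potential is the scalar sum of each charge's contribution, V = Σ kqᵢ/rᵢ.
Distances from the field point to each charge: r₁ = 0.554 m, r₂ = 0.714 m.
V = k[(-5.91×10⁻⁹)/(0.554) + (8.79×10⁻⁹)/(0.714)] = 14.9 V.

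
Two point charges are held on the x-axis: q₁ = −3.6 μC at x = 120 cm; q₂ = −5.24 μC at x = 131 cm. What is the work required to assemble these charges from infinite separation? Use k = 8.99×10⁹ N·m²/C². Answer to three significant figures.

1.54 J

The assembly work is the sum of pairwise potential energies, U = Σ_{i<j} kqᵢqⱼ/rᵢⱼ.
Pair separations: r₁₂ = 0.110 m.
U = (1.54) = 1.54 J.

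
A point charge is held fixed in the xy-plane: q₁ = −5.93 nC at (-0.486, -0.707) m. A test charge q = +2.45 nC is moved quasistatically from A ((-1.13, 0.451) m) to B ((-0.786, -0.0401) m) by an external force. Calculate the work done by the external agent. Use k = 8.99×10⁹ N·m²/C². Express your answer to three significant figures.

-8.00×10⁻⁸ J

For quasistatic motion the external work equals the change in potential energy: W_ext = qΔV = q(V_B − V_A).
At A: distance to the source charge is 1.33 m; V_A = kq₁/r = -40.2 V.
At B: distance to the source charge is 0.731 m; V_B = kq₁/r = -72.9 V.
ΔV = V_B − V_A = -32.7 V.
W_ext = qΔV = (2.45×10⁻⁹ C)(-32.7 V) = -8.00×10⁻⁸ J.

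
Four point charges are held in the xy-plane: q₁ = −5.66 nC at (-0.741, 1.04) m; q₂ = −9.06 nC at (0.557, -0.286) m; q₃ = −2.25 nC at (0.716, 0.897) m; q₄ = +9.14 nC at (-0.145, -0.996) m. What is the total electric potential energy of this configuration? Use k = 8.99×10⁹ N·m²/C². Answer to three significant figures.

The assembly work is the sum of pairwise potential energies, U = Σ_{i<j} kqᵢqⱼ/rᵢⱼ.
Pair separations: r₁₂ = 1.86 m, r₁₃ = 1.46 m, r₁₄ = 2.12 m, r₂₃ = 1.19 m, r₂₄ = 0.998 m, r₃₄ = 2.08 m.
Summing all 6 pair terms gives U = -5.74×10⁻⁷ J.

-5.74×10⁻⁷ J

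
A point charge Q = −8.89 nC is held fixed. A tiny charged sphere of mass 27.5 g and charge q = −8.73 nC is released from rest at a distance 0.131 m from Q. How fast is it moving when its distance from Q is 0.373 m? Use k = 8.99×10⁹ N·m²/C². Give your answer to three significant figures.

0.0159 m/s

Only the electrostatic force acts, so mechanical energy is conserved: ½mv² = U₁ − U₂ = kQq(1/r₁ − 1/r₂).
U₁ − U₂ = (8.99×10⁹ N·m²/C²)(-8.89×10⁻⁹ C)(-8.73×10⁻⁹ C)(1/0.131 − 1/0.373) = 3.46×10⁻⁶ J.
v = √(2·3.46×10⁻⁶/0.0275) = 0.0159 m/s.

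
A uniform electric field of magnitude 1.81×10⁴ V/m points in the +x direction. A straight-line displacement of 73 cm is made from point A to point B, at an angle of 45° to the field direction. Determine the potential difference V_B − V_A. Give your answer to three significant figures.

-9340 V

Only the component of displacement along E changes the potential: ΔV = −E·d·cosθ.
ΔV = −(1.81×10⁴ V/m)(0.730 m)cos45° = -9340 V.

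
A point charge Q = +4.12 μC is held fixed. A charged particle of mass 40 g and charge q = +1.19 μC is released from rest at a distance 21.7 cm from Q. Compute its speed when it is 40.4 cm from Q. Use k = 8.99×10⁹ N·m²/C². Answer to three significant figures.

2.17 m/s

Only the electrostatic force acts, so mechanical energy is conserved: ½mv² = U₁ − U₂ = kQq(1/r₁ − 1/r₂).
U₁ − U₂ = (8.99×10⁹ N·m²/C²)(4.12×10⁻⁶ C)(1.19×10⁻⁶ C)(1/0.217 − 1/0.404) = 0.0940 J.
v = √(2·0.0940/0.0400) = 2.17 m/s.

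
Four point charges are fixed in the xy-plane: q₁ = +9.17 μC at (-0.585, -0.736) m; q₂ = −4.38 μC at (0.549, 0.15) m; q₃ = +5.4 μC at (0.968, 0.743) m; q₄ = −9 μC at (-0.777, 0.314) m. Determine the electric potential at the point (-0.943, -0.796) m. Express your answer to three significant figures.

The total potential is the scalar sum of each charge's contribution, V = Σ kqᵢ/rᵢ.
Distances from the field point to each charge: r₁ = 0.363 m, r₂ = 1.77 m, r₃ = 2.45 m, r₄ = 1.12 m.
V = k[(9.17×10⁻⁶)/(0.363) + (-4.38×10⁻⁶)/(1.77) + (5.40×10⁻⁶)/(2.45) + (-9.00×10⁻⁶)/(1.12)] = 1.53×10⁵ V.

1.53×10⁵ V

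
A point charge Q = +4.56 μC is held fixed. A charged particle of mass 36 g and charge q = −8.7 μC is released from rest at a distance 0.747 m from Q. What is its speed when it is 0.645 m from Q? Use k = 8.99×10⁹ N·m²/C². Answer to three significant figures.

2.05 m/s

Only the electrostatic force acts, so mechanical energy is conserved: ½mv² = U₁ − U₂ = kQq(1/r₁ − 1/r₂).
U₁ − U₂ = (8.99×10⁹ N·m²/C²)(4.56×10⁻⁶ C)(-8.70×10⁻⁶ C)(1/0.747 − 1/0.645) = 0.0755 J.
v = √(2·0.0755/0.0360) = 2.05 m/s.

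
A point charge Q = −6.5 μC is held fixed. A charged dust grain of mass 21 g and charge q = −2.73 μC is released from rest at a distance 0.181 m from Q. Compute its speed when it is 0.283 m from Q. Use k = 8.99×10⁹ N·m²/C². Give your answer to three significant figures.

5.50 m/s

Only the electrostatic force acts, so mechanical energy is conserved: ½mv² = U₁ − U₂ = kQq(1/r₁ − 1/r₂).
U₁ − U₂ = (8.99×10⁹ N·m²/C²)(-6.50×10⁻⁶ C)(-2.73×10⁻⁶ C)(1/0.181 − 1/0.283) = 0.318 J.
v = √(2·0.318/0.0210) = 5.50 m/s.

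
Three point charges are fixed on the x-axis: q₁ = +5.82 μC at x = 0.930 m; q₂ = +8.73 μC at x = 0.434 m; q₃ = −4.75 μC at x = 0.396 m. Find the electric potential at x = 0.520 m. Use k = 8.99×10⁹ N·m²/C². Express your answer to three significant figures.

The total potential is the scalar sum of each charge's contribution, V = Σ kqᵢ/rᵢ.
Distances from the field point to each charge: r₁ = 0.410 m, r₂ = 0.0860 m, r₃ = 0.124 m.
V = k[(5.82×10⁻⁶)/(0.410) + (8.73×10⁻⁶)/(0.0860) + (-4.75×10⁻⁶)/(0.124)] = 6.96×10⁵ V.

6.96×10⁵ V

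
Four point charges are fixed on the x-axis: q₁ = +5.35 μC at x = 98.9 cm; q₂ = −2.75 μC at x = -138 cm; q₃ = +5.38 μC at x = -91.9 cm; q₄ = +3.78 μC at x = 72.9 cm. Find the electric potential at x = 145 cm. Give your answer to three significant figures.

1.63×10⁵ V

Electric potential is a scalar, so the contributions from each charge add algebraically: V = Σ kqᵢ/rᵢ.
Distances from the field point to each charge: r₁ = 0.461 m, r₂ = 2.83 m, r₃ = 2.37 m, r₄ = 0.721 m.
V = k[(5.35×10⁻⁶)/(0.461) + (-2.75×10⁻⁶)/(2.83) + (5.38×10⁻⁶)/(2.37) + (3.78×10⁻⁶)/(0.721)] = 1.63×10⁵ V.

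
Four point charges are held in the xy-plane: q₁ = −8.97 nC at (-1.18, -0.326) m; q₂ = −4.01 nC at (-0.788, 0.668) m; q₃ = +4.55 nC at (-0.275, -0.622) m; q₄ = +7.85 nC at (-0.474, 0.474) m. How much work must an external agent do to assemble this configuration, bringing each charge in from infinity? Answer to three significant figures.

The work to assemble the configuration equals its total potential energy, U = Σ kqᵢqⱼ/rᵢⱼ over all pairs.
Pair separations: r₁₂ = 1.07 m, r₁₃ = 0.952 m, r₁₄ = 1.07 m, r₂₃ = 1.39 m, r₂₄ = 0.369 m, r₃₄ = 1.11 m.
Summing all 6 pair terms gives U = -1.27×10⁻⁶ J.

-1.27×10⁻⁶ J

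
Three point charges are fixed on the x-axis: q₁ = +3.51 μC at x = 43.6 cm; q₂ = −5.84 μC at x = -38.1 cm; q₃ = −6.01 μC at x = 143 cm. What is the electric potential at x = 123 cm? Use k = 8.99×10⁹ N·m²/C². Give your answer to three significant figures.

The total potential is the scalar sum of each charge's contribution, V = Σ kqᵢ/rᵢ.
Distances from the field point to each charge: r₁ = 0.794 m, r₂ = 1.61 m, r₃ = 0.200 m.
V = k[(3.51×10⁻⁶)/(0.794) + (-5.84×10⁻⁶)/(1.61) + (-6.01×10⁻⁶)/(0.200)] = -2.63×10⁵ V.

-2.63×10⁵ V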